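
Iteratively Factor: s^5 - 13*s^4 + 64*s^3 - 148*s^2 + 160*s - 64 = (s - 4)*(s^4 - 9*s^3 + 28*s^2 - 36*s + 16) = (s - 4)^2*(s^3 - 5*s^2 + 8*s - 4) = (s - 4)^2*(s - 2)*(s^2 - 3*s + 2) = (s - 4)^2*(s - 2)*(s - 1)*(s - 2)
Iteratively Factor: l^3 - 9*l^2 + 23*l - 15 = (l - 5)*(l^2 - 4*l + 3) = (l - 5)*(l - 3)*(l - 1)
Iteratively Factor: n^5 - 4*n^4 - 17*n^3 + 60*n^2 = (n - 3)*(n^4 - n^3 - 20*n^2) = n*(n - 3)*(n^3 - n^2 - 20*n) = n^2*(n - 3)*(n^2 - n - 20) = n^2*(n - 3)*(n + 4)*(n - 5)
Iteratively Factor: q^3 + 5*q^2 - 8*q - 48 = (q + 4)*(q^2 + q - 12) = (q - 3)*(q + 4)*(q + 4)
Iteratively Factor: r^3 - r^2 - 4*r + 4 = (r - 1)*(r^2 - 4) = (r - 1)*(r + 2)*(r - 2)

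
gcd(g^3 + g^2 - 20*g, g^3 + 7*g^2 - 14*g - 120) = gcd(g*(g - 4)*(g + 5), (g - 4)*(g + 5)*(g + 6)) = g^2 + g - 20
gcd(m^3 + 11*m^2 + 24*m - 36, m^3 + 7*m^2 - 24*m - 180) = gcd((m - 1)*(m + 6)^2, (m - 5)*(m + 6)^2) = m^2 + 12*m + 36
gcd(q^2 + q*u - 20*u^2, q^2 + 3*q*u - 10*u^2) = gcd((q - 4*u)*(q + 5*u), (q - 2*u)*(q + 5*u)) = q + 5*u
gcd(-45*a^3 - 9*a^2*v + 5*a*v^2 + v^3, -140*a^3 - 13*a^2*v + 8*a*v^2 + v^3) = 5*a + v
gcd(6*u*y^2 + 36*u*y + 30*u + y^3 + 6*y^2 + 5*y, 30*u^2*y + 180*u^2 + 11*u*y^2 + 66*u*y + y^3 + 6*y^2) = 6*u + y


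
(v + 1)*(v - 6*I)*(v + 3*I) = v^3 + v^2 - 3*I*v^2 + 18*v - 3*I*v + 18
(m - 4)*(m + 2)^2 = m^3 - 12*m - 16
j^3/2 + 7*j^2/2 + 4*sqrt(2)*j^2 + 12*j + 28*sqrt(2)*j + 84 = (j/2 + sqrt(2))*(j + 7)*(j + 6*sqrt(2))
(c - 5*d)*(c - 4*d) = c^2 - 9*c*d + 20*d^2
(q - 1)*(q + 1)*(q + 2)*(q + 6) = q^4 + 8*q^3 + 11*q^2 - 8*q - 12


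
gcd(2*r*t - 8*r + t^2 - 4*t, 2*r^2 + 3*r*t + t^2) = 2*r + t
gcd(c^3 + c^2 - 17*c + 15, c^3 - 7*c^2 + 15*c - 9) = c^2 - 4*c + 3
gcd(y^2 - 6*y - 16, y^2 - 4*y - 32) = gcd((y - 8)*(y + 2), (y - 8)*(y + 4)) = y - 8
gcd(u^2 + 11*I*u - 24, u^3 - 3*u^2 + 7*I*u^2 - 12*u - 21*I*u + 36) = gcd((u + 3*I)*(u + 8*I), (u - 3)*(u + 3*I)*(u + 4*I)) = u + 3*I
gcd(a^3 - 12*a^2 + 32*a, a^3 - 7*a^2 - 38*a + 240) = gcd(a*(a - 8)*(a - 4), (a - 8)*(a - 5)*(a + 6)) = a - 8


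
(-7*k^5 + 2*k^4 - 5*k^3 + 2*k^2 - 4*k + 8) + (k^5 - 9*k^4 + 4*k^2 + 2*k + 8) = -6*k^5 - 7*k^4 - 5*k^3 + 6*k^2 - 2*k + 16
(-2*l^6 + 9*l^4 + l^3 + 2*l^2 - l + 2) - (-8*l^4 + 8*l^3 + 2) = -2*l^6 + 17*l^4 - 7*l^3 + 2*l^2 - l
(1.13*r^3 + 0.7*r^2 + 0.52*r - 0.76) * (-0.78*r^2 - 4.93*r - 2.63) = -0.8814*r^5 - 6.1169*r^4 - 6.8285*r^3 - 3.8118*r^2 + 2.3792*r + 1.9988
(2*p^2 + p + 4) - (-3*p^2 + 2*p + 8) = 5*p^2 - p - 4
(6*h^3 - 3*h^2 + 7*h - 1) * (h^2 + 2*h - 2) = 6*h^5 + 9*h^4 - 11*h^3 + 19*h^2 - 16*h + 2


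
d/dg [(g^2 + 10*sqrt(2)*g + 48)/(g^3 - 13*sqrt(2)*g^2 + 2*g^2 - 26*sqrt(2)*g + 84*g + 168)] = (2*(g + 5*sqrt(2))*(g^3 - 13*sqrt(2)*g^2 + 2*g^2 - 26*sqrt(2)*g + 84*g + 168) - (g^2 + 10*sqrt(2)*g + 48)*(3*g^2 - 26*sqrt(2)*g + 4*g - 26*sqrt(2) + 84))/(g^3 - 13*sqrt(2)*g^2 + 2*g^2 - 26*sqrt(2)*g + 84*g + 168)^2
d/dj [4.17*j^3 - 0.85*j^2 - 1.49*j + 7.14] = 12.51*j^2 - 1.7*j - 1.49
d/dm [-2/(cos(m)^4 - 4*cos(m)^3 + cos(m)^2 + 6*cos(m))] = 4*(-2*cos(m)^3 + 6*cos(m)^2 - cos(m) - 3)*sin(m)/((cos(m)^3 - 4*cos(m)^2 + cos(m) + 6)^2*cos(m)^2)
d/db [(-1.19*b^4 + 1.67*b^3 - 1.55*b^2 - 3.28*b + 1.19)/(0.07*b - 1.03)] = (-0.2499*b^4 + 5.1366*b^3 - 5.2688*b^2 + 3.193*b + 3.2951)/(0.0049*b^2 - 0.1442*b + 1.0609)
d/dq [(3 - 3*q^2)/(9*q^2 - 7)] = -12*q/(9*q^2 - 7)^2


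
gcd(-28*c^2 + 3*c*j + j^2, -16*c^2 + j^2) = 4*c - j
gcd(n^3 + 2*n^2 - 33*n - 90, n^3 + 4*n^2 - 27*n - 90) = n + 3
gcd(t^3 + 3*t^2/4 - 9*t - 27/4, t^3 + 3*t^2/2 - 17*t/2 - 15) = t - 3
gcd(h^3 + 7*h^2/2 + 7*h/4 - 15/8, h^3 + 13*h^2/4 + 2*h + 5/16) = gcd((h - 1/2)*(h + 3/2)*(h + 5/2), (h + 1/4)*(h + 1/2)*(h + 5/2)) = h + 5/2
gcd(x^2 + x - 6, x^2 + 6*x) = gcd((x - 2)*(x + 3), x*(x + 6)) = 1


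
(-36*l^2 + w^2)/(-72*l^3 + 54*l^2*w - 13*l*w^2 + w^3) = (6*l + w)/(12*l^2 - 7*l*w + w^2)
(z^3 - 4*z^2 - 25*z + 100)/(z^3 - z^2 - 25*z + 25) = (z - 4)/(z - 1)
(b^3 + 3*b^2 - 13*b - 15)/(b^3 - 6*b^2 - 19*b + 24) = (b^3 + 3*b^2 - 13*b - 15)/(b^3 - 6*b^2 - 19*b + 24)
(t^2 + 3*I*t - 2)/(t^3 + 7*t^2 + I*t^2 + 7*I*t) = (t + 2*I)/(t*(t + 7))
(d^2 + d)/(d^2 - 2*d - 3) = d/(d - 3)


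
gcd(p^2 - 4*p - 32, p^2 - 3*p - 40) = p - 8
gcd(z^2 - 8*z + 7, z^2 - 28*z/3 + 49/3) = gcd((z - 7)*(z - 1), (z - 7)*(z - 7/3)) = z - 7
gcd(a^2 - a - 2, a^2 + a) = a + 1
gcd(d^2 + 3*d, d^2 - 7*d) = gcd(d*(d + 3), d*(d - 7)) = d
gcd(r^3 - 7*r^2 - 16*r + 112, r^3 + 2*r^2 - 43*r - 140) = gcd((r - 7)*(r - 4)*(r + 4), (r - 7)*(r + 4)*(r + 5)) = r^2 - 3*r - 28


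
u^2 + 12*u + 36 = (u + 6)^2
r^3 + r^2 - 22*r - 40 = (r - 5)*(r + 2)*(r + 4)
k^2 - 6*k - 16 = (k - 8)*(k + 2)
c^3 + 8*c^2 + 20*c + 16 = (c + 2)^2*(c + 4)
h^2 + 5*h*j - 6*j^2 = (h - j)*(h + 6*j)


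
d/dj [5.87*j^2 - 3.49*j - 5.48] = 11.74*j - 3.49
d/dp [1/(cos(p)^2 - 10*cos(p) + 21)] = 2*(cos(p) - 5)*sin(p)/(cos(p)^2 - 10*cos(p) + 21)^2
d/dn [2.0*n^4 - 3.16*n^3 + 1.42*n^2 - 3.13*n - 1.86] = 8.0*n^3 - 9.48*n^2 + 2.84*n - 3.13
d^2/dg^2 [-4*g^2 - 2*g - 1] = -8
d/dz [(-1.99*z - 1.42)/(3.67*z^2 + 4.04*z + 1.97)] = (7.3033*z^2 + 10.4228*z + 1.8165)/(13.4689*z^4 + 29.6536*z^3 + 30.7814*z^2 + 15.9176*z + 3.8809)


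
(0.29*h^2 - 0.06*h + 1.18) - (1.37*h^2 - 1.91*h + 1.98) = -1.08*h^2 + 1.85*h - 0.8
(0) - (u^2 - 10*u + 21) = -u^2 + 10*u - 21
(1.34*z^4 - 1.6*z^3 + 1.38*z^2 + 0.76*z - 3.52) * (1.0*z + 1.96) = 1.34*z^5 + 1.0264*z^4 - 1.756*z^3 + 3.4648*z^2 - 2.0304*z - 6.8992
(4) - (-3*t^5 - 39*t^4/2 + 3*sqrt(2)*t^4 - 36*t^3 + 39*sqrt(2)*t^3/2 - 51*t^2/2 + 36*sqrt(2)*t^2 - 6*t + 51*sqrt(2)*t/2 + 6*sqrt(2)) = 3*t^5 - 3*sqrt(2)*t^4 + 39*t^4/2 - 39*sqrt(2)*t^3/2 + 36*t^3 - 36*sqrt(2)*t^2 + 51*t^2/2 - 51*sqrt(2)*t/2 + 6*t - 6*sqrt(2) + 4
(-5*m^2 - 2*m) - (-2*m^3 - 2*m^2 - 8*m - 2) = 2*m^3 - 3*m^2 + 6*m + 2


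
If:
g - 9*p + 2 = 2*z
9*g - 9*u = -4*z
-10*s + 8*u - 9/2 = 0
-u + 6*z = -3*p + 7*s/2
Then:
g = 41*z/39 + 269/416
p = 367/1248 - 37*z/351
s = 140*z/117 + 7/104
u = 175*z/117 + 269/416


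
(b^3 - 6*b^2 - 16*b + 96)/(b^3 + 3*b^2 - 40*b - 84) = (b^2 - 16)/(b^2 + 9*b + 14)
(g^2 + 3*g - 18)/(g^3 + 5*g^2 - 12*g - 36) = 1/(g + 2)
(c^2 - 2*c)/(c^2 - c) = (c - 2)/(c - 1)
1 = 1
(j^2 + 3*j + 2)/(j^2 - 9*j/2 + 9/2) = 2*(j^2 + 3*j + 2)/(2*j^2 - 9*j + 9)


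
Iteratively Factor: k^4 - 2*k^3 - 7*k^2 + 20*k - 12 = (k - 1)*(k^3 - k^2 - 8*k + 12) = (k - 2)*(k - 1)*(k^2 + k - 6) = (k - 2)^2*(k - 1)*(k + 3)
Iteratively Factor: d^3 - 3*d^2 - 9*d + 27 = (d + 3)*(d^2 - 6*d + 9) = (d - 3)*(d + 3)*(d - 3)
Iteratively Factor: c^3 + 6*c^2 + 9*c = (c + 3)*(c^2 + 3*c) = c*(c + 3)*(c + 3)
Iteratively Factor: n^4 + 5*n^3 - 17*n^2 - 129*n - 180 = (n + 3)*(n^3 + 2*n^2 - 23*n - 60) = (n + 3)^2*(n^2 - n - 20) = (n + 3)^2*(n + 4)*(n - 5)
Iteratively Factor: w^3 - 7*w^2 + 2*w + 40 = (w - 5)*(w^2 - 2*w - 8) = (w - 5)*(w + 2)*(w - 4)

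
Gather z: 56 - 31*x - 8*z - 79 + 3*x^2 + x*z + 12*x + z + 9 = 3*x^2 - 19*x + z*(x - 7) - 14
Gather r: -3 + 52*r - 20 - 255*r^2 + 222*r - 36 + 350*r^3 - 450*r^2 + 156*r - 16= 350*r^3 - 705*r^2 + 430*r - 75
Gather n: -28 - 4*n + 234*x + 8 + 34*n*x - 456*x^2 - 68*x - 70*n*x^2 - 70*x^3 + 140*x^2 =n*(-70*x^2 + 34*x - 4) - 70*x^3 - 316*x^2 + 166*x - 20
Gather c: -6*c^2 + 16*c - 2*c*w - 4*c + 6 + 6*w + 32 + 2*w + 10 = -6*c^2 + c*(12 - 2*w) + 8*w + 48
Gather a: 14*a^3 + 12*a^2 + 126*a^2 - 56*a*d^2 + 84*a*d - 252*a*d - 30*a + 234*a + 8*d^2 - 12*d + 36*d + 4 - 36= 14*a^3 + 138*a^2 + a*(-56*d^2 - 168*d + 204) + 8*d^2 + 24*d - 32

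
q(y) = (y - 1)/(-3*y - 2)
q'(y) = 1/(-3*y - 2) + 3*(y - 1)/(-3*y - 2)^2 = -5/(3*y + 2)^2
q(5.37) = -0.24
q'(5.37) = -0.02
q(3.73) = -0.21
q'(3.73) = -0.03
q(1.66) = -0.09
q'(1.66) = -0.10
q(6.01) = -0.25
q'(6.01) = -0.01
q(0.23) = 0.29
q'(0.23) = -0.69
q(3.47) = -0.20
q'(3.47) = -0.03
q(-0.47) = 2.49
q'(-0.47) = -14.36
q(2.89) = -0.18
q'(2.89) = -0.04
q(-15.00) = -0.37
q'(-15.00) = 0.00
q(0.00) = 0.50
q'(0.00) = -1.25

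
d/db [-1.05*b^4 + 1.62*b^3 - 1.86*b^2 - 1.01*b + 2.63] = -4.2*b^3 + 4.86*b^2 - 3.72*b - 1.01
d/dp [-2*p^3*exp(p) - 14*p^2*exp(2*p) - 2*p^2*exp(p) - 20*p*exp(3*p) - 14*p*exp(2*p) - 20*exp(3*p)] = 2*(-p^3 - 14*p^2*exp(p) - 4*p^2 - 30*p*exp(2*p) - 28*p*exp(p) - 2*p - 40*exp(2*p) - 7*exp(p))*exp(p)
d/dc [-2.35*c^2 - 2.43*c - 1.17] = -4.7*c - 2.43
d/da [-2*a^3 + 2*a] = 2 - 6*a^2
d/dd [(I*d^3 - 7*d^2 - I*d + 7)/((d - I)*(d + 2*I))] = (I*d^4 - 2*d^3 - 42*d - 9*I)/(d^4 + 2*I*d^3 + 3*d^2 + 4*I*d + 4)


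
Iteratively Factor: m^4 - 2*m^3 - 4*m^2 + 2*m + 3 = (m + 1)*(m^3 - 3*m^2 - m + 3) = (m - 1)*(m + 1)*(m^2 - 2*m - 3) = (m - 3)*(m - 1)*(m + 1)*(m + 1)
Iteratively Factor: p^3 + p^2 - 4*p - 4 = (p + 1)*(p^2 - 4) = (p - 2)*(p + 1)*(p + 2)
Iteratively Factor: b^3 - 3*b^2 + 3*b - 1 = (b - 1)*(b^2 - 2*b + 1) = (b - 1)^2*(b - 1)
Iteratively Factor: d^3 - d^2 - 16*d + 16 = (d - 1)*(d^2 - 16) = (d - 4)*(d - 1)*(d + 4)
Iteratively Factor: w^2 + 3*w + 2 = (w + 1)*(w + 2)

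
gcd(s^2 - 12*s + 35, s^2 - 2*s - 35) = s - 7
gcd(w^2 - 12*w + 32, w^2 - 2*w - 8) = w - 4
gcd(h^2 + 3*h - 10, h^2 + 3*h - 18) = 1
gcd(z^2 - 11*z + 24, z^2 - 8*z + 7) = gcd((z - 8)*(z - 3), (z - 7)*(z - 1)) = 1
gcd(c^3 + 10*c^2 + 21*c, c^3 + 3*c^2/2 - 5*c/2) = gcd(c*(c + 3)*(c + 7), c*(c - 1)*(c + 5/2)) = c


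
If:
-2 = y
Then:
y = -2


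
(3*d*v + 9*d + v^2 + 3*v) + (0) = 3*d*v + 9*d + v^2 + 3*v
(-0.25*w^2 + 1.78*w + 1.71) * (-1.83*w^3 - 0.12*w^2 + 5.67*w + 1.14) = 0.4575*w^5 - 3.2274*w^4 - 4.7604*w^3 + 9.6024*w^2 + 11.7249*w + 1.9494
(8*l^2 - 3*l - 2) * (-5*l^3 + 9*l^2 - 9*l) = -40*l^5 + 87*l^4 - 89*l^3 + 9*l^2 + 18*l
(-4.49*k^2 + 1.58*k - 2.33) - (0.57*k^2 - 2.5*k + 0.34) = -5.06*k^2 + 4.08*k - 2.67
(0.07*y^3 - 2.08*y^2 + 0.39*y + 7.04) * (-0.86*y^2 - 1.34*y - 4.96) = -0.0602*y^5 + 1.695*y^4 + 2.1046*y^3 + 3.7398*y^2 - 11.368*y - 34.9184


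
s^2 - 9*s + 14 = (s - 7)*(s - 2)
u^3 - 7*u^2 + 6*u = u*(u - 6)*(u - 1)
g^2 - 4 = (g - 2)*(g + 2)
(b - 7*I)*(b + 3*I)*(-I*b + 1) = -I*b^3 - 3*b^2 - 25*I*b + 21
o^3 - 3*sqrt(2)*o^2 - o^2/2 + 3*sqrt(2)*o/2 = o*(o - 1/2)*(o - 3*sqrt(2))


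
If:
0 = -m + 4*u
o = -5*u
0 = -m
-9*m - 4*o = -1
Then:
No Solution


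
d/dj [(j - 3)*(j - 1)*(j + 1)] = 3*j^2 - 6*j - 1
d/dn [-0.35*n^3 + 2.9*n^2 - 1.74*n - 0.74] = -1.05*n^2 + 5.8*n - 1.74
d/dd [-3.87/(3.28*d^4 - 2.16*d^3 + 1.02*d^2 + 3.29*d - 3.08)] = (50.7744*d^3 - 25.0776*d^2 + 7.8948*d + 12.7323)/(3.28*d^4 - 2.16*d^3 + 1.02*d^2 + 3.29*d - 3.08)^2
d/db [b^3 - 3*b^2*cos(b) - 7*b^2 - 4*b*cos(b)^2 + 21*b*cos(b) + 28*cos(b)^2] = 3*b^2*sin(b) + 3*b^2 - 21*b*sin(b) + 4*b*sin(2*b) - 6*b*cos(b) - 14*b - 28*sin(2*b) - 4*cos(b)^2 + 21*cos(b)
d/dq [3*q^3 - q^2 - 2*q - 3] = 9*q^2 - 2*q - 2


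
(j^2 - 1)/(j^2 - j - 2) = (j - 1)/(j - 2)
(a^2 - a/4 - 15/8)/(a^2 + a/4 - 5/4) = (a - 3/2)/(a - 1)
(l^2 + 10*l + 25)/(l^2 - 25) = (l + 5)/(l - 5)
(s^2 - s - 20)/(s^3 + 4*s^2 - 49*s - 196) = (s - 5)/(s^2 - 49)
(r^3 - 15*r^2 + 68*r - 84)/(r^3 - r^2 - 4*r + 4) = (r^2 - 13*r + 42)/(r^2 + r - 2)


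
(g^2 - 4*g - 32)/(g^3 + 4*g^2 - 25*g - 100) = (g - 8)/(g^2 - 25)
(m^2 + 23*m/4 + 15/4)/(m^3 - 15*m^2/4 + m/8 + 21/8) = 2*(m + 5)/(2*m^2 - 9*m + 7)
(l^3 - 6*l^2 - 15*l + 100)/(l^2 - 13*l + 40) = (l^2 - l - 20)/(l - 8)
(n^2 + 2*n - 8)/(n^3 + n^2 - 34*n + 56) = (n + 4)/(n^2 + 3*n - 28)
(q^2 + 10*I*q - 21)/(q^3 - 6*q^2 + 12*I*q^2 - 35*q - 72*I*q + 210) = (q + 3*I)/(q^2 + q*(-6 + 5*I) - 30*I)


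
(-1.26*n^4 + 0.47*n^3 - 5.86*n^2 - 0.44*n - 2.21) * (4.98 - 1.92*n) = 2.4192*n^5 - 7.1772*n^4 + 13.5918*n^3 - 28.338*n^2 + 2.052*n - 11.0058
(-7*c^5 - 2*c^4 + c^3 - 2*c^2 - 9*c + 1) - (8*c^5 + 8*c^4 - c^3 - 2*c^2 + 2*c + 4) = -15*c^5 - 10*c^4 + 2*c^3 - 11*c - 3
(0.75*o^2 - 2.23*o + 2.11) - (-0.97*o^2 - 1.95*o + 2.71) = 1.72*o^2 - 0.28*o - 0.6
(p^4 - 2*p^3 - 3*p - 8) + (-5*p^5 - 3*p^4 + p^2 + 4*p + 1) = -5*p^5 - 2*p^4 - 2*p^3 + p^2 + p - 7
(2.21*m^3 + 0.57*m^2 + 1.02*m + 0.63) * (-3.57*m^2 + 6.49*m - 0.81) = -7.8897*m^5 + 12.308*m^4 - 1.7322*m^3 + 3.909*m^2 + 3.2625*m - 0.5103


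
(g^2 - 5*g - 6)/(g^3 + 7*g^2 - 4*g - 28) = (g^2 - 5*g - 6)/(g^3 + 7*g^2 - 4*g - 28)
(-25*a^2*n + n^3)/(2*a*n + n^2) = (-25*a^2 + n^2)/(2*a + n)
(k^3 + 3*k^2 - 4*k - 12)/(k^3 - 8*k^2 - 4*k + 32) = (k + 3)/(k - 8)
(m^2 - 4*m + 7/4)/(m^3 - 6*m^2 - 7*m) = (-m^2 + 4*m - 7/4)/(m*(-m^2 + 6*m + 7))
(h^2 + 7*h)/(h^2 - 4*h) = (h + 7)/(h - 4)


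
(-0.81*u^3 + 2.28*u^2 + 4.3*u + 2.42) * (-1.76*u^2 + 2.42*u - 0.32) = 1.4256*u^5 - 5.973*u^4 - 1.7912*u^3 + 5.4172*u^2 + 4.4804*u - 0.7744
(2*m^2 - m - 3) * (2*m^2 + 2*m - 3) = 4*m^4 + 2*m^3 - 14*m^2 - 3*m + 9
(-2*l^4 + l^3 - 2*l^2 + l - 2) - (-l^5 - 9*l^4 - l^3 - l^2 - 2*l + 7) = l^5 + 7*l^4 + 2*l^3 - l^2 + 3*l - 9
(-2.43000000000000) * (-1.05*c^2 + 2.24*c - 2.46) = 2.5515*c^2 - 5.4432*c + 5.9778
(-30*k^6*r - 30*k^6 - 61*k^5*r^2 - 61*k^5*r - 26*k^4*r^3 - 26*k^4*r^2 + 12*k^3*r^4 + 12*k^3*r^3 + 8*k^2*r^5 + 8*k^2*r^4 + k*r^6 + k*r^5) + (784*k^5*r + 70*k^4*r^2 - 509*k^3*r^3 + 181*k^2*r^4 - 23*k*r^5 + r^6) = -30*k^6*r - 30*k^6 - 61*k^5*r^2 + 723*k^5*r - 26*k^4*r^3 + 44*k^4*r^2 + 12*k^3*r^4 - 497*k^3*r^3 + 8*k^2*r^5 + 189*k^2*r^4 + k*r^6 - 22*k*r^5 + r^6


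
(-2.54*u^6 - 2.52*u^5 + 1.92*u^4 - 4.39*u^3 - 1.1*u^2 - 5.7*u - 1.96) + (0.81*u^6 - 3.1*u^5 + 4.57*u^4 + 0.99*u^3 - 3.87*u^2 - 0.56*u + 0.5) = -1.73*u^6 - 5.62*u^5 + 6.49*u^4 - 3.4*u^3 - 4.97*u^2 - 6.26*u - 1.46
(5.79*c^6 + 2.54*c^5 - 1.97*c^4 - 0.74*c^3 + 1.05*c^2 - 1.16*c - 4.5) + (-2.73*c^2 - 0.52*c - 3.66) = 5.79*c^6 + 2.54*c^5 - 1.97*c^4 - 0.74*c^3 - 1.68*c^2 - 1.68*c - 8.16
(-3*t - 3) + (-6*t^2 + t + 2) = -6*t^2 - 2*t - 1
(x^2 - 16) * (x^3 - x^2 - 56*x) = x^5 - x^4 - 72*x^3 + 16*x^2 + 896*x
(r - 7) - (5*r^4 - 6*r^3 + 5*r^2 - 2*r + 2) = -5*r^4 + 6*r^3 - 5*r^2 + 3*r - 9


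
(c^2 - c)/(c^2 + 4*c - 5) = c/(c + 5)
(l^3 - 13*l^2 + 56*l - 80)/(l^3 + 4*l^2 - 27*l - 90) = (l^2 - 8*l + 16)/(l^2 + 9*l + 18)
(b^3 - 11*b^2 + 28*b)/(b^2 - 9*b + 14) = b*(b - 4)/(b - 2)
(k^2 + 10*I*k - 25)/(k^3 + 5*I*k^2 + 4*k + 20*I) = (k + 5*I)/(k^2 + 4)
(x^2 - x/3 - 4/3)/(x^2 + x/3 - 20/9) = 3*(x + 1)/(3*x + 5)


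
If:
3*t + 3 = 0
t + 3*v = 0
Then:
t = -1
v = 1/3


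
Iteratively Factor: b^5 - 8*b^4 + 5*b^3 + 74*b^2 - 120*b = (b)*(b^4 - 8*b^3 + 5*b^2 + 74*b - 120) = b*(b - 2)*(b^3 - 6*b^2 - 7*b + 60) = b*(b - 2)*(b + 3)*(b^2 - 9*b + 20) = b*(b - 5)*(b - 2)*(b + 3)*(b - 4)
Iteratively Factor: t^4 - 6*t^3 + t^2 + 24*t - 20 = (t - 5)*(t^3 - t^2 - 4*t + 4) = (t - 5)*(t + 2)*(t^2 - 3*t + 2) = (t - 5)*(t - 1)*(t + 2)*(t - 2)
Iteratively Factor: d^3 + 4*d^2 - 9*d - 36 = (d + 3)*(d^2 + d - 12) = (d + 3)*(d + 4)*(d - 3)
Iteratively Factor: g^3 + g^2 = (g + 1)*(g^2) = g*(g + 1)*(g)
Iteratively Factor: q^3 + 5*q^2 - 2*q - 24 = (q - 2)*(q^2 + 7*q + 12) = (q - 2)*(q + 3)*(q + 4)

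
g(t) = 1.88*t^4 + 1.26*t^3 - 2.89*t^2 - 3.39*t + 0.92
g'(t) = 7.52*t^3 + 3.78*t^2 - 5.78*t - 3.39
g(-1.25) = 2.77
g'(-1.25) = -4.95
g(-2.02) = 16.89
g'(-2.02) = -38.27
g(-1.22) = 2.63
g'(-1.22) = -4.37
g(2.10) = 29.29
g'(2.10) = 70.78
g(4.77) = 1029.01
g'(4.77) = 871.20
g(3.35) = 241.28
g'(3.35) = 302.39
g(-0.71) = 1.90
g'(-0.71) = -0.07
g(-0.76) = 1.90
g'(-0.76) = -0.11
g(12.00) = 40705.04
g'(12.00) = 13466.13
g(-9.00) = 11213.48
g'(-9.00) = -5127.27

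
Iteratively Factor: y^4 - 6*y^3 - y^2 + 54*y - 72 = (y - 2)*(y^3 - 4*y^2 - 9*y + 36) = (y - 2)*(y + 3)*(y^2 - 7*y + 12) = (y - 4)*(y - 2)*(y + 3)*(y - 3)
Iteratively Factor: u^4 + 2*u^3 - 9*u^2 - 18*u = (u + 2)*(u^3 - 9*u) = (u - 3)*(u + 2)*(u^2 + 3*u) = (u - 3)*(u + 2)*(u + 3)*(u)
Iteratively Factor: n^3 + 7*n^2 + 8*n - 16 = (n - 1)*(n^2 + 8*n + 16) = (n - 1)*(n + 4)*(n + 4)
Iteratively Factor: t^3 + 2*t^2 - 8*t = (t - 2)*(t^2 + 4*t) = t*(t - 2)*(t + 4)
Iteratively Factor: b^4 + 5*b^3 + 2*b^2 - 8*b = (b - 1)*(b^3 + 6*b^2 + 8*b) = (b - 1)*(b + 2)*(b^2 + 4*b) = b*(b - 1)*(b + 2)*(b + 4)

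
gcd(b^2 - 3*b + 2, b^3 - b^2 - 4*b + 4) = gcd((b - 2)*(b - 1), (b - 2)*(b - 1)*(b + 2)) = b^2 - 3*b + 2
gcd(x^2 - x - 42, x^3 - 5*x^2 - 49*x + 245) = x - 7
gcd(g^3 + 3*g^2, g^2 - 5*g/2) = g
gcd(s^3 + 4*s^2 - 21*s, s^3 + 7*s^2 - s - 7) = s + 7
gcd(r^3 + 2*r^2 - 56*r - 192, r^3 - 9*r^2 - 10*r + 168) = r + 4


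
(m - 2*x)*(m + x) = m^2 - m*x - 2*x^2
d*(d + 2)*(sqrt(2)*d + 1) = sqrt(2)*d^3 + d^2 + 2*sqrt(2)*d^2 + 2*d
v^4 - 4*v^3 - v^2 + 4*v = v*(v - 4)*(v - 1)*(v + 1)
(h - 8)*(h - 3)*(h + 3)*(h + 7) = h^4 - h^3 - 65*h^2 + 9*h + 504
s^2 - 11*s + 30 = (s - 6)*(s - 5)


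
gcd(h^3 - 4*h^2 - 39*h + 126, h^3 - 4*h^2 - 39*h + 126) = h^3 - 4*h^2 - 39*h + 126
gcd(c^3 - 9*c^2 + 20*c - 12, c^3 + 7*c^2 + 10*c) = 1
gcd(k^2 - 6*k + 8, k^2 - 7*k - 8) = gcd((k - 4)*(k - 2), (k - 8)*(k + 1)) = 1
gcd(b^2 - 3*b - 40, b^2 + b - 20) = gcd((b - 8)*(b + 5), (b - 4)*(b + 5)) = b + 5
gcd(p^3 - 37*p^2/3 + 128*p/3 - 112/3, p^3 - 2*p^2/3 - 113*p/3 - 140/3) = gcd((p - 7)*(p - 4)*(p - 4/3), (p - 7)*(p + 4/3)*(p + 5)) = p - 7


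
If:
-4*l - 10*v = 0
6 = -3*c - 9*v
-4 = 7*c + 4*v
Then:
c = -4/17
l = 25/17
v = -10/17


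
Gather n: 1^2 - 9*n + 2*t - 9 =-9*n + 2*t - 8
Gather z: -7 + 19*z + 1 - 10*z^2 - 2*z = -10*z^2 + 17*z - 6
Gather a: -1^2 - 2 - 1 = -4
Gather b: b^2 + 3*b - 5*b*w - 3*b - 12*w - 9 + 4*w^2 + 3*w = b^2 - 5*b*w + 4*w^2 - 9*w - 9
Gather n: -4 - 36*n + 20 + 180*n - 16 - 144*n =0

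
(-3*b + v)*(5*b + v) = -15*b^2 + 2*b*v + v^2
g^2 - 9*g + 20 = (g - 5)*(g - 4)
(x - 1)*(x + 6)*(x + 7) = x^3 + 12*x^2 + 29*x - 42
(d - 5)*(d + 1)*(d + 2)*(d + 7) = d^4 + 5*d^3 - 27*d^2 - 101*d - 70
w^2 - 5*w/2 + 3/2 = (w - 3/2)*(w - 1)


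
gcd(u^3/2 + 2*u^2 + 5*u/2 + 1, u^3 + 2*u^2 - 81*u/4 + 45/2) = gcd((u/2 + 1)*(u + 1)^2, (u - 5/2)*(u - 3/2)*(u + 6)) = 1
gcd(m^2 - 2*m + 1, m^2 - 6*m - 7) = 1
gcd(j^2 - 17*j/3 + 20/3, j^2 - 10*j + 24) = j - 4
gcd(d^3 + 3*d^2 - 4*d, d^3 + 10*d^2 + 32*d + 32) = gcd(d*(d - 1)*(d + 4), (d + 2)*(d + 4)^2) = d + 4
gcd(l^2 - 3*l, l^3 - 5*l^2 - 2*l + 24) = l - 3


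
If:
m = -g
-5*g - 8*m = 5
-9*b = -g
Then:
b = 5/27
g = 5/3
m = -5/3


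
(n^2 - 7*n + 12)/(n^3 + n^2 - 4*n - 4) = (n^2 - 7*n + 12)/(n^3 + n^2 - 4*n - 4)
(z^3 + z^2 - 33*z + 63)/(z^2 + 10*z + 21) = (z^2 - 6*z + 9)/(z + 3)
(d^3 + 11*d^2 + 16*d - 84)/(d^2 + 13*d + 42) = d - 2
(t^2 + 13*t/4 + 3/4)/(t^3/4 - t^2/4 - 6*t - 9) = (4*t + 1)/(t^2 - 4*t - 12)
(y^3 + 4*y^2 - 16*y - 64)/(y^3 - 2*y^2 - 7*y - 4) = (y^2 + 8*y + 16)/(y^2 + 2*y + 1)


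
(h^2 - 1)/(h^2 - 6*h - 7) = (h - 1)/(h - 7)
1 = 1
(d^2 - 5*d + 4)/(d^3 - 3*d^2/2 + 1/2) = 2*(d - 4)/(2*d^2 - d - 1)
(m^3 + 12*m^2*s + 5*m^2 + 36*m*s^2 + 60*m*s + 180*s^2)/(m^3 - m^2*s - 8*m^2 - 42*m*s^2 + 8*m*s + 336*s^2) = (-m^2 - 6*m*s - 5*m - 30*s)/(-m^2 + 7*m*s + 8*m - 56*s)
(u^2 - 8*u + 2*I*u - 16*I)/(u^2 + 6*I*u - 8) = (u - 8)/(u + 4*I)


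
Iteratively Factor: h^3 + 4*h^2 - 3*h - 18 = (h - 2)*(h^2 + 6*h + 9) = (h - 2)*(h + 3)*(h + 3)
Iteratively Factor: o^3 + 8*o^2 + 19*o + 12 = (o + 1)*(o^2 + 7*o + 12) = (o + 1)*(o + 3)*(o + 4)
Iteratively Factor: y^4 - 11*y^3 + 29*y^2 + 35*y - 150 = (y - 3)*(y^3 - 8*y^2 + 5*y + 50) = (y - 5)*(y - 3)*(y^2 - 3*y - 10) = (y - 5)^2*(y - 3)*(y + 2)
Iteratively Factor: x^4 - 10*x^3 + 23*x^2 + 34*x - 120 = (x + 2)*(x^3 - 12*x^2 + 47*x - 60) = (x - 5)*(x + 2)*(x^2 - 7*x + 12) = (x - 5)*(x - 3)*(x + 2)*(x - 4)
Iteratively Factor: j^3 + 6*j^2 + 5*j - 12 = (j + 4)*(j^2 + 2*j - 3) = (j + 3)*(j + 4)*(j - 1)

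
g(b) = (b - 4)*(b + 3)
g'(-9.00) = -19.00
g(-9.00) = 78.00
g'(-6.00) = -13.00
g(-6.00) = 30.00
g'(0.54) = 0.08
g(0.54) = -12.25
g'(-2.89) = -6.78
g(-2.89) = -0.76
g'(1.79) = 2.58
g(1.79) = -10.59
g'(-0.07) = -1.14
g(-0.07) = -11.93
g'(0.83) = 0.66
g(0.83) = -12.14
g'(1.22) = 1.44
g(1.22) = -11.73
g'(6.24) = 11.48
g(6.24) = 20.70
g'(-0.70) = -2.40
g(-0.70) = -10.81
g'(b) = 2*b - 1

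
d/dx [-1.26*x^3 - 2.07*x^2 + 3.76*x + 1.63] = -3.78*x^2 - 4.14*x + 3.76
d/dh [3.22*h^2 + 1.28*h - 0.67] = 6.44*h + 1.28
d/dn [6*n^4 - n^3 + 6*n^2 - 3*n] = 24*n^3 - 3*n^2 + 12*n - 3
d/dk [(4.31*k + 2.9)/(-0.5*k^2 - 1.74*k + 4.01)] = (2.155*k^2 + 2.9*k + 22.3291)/(0.25*k^4 + 1.74*k^3 - 0.9824*k^2 - 13.9548*k + 16.0801)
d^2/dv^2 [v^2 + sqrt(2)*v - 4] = 2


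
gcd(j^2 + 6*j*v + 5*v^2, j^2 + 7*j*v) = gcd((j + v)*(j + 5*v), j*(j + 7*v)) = 1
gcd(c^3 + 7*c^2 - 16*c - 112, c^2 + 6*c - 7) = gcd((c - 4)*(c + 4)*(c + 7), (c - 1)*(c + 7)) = c + 7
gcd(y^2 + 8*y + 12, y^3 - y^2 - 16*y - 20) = y + 2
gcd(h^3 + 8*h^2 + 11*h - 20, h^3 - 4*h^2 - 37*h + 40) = h^2 + 4*h - 5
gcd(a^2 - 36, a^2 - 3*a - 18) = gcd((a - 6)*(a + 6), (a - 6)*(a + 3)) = a - 6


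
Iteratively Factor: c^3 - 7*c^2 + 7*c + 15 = (c - 5)*(c^2 - 2*c - 3) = (c - 5)*(c + 1)*(c - 3)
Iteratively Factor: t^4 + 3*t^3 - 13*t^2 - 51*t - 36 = (t - 4)*(t^3 + 7*t^2 + 15*t + 9) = (t - 4)*(t + 1)*(t^2 + 6*t + 9) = (t - 4)*(t + 1)*(t + 3)*(t + 3)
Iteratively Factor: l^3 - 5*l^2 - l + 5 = (l - 1)*(l^2 - 4*l - 5) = (l - 1)*(l + 1)*(l - 5)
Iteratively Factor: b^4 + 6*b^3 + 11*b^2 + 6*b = (b + 3)*(b^3 + 3*b^2 + 2*b) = (b + 1)*(b + 3)*(b^2 + 2*b) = b*(b + 1)*(b + 3)*(b + 2)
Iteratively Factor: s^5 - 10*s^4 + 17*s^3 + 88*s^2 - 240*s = (s + 3)*(s^4 - 13*s^3 + 56*s^2 - 80*s) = s*(s + 3)*(s^3 - 13*s^2 + 56*s - 80) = s*(s - 4)*(s + 3)*(s^2 - 9*s + 20) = s*(s - 4)^2*(s + 3)*(s - 5)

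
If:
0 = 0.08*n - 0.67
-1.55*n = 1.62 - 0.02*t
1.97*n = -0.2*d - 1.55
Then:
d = -90.24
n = 8.38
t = 730.06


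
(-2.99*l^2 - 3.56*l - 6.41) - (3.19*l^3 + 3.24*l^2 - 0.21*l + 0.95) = -3.19*l^3 - 6.23*l^2 - 3.35*l - 7.36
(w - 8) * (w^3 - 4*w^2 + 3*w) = w^4 - 12*w^3 + 35*w^2 - 24*w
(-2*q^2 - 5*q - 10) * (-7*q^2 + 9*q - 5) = 14*q^4 + 17*q^3 + 35*q^2 - 65*q + 50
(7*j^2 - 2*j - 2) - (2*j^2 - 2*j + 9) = 5*j^2 - 11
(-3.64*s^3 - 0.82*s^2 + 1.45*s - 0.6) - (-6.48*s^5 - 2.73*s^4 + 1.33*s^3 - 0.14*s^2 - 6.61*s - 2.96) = 6.48*s^5 + 2.73*s^4 - 4.97*s^3 - 0.68*s^2 + 8.06*s + 2.36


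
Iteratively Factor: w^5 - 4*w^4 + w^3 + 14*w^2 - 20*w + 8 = (w - 1)*(w^4 - 3*w^3 - 2*w^2 + 12*w - 8) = (w - 1)*(w + 2)*(w^3 - 5*w^2 + 8*w - 4) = (w - 2)*(w - 1)*(w + 2)*(w^2 - 3*w + 2) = (w - 2)*(w - 1)^2*(w + 2)*(w - 2)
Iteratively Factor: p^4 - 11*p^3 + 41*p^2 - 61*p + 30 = (p - 5)*(p^3 - 6*p^2 + 11*p - 6) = (p - 5)*(p - 3)*(p^2 - 3*p + 2) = (p - 5)*(p - 3)*(p - 2)*(p - 1)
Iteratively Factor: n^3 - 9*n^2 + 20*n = (n - 4)*(n^2 - 5*n) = n*(n - 4)*(n - 5)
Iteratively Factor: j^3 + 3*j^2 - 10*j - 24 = (j - 3)*(j^2 + 6*j + 8) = (j - 3)*(j + 4)*(j + 2)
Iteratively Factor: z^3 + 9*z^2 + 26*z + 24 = (z + 3)*(z^2 + 6*z + 8) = (z + 3)*(z + 4)*(z + 2)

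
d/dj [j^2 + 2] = 2*j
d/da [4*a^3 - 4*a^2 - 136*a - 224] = 12*a^2 - 8*a - 136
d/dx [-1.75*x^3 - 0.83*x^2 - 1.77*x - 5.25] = -5.25*x^2 - 1.66*x - 1.77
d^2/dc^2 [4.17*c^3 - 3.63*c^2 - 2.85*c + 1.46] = 25.02*c - 7.26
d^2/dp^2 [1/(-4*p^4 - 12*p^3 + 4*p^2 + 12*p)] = (p*(6*p^2 + 9*p - 1)*(p^3 + 3*p^2 - p - 3) - (4*p^3 + 9*p^2 - 2*p - 3)^2)/(2*p^3*(p^3 + 3*p^2 - p - 3)^3)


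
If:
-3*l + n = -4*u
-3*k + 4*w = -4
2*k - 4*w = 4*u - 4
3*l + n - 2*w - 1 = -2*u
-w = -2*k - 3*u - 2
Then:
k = -18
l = -5/2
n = -67/2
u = 13/2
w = -29/2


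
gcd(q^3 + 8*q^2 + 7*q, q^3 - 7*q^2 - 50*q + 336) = q + 7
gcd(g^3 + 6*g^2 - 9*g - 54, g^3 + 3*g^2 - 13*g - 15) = g - 3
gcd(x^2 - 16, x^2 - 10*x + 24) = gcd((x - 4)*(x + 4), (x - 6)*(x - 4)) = x - 4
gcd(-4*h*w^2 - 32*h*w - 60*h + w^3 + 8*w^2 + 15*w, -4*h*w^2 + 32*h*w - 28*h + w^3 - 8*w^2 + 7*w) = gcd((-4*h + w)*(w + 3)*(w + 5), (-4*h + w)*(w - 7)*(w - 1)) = -4*h + w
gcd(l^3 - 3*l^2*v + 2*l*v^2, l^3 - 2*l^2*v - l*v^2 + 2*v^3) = l^2 - 3*l*v + 2*v^2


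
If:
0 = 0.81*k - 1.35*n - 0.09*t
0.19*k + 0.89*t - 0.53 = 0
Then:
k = 2.78947368421053 - 4.68421052631579*t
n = 1.67368421052632 - 2.87719298245614*t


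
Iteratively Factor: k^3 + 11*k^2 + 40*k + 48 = (k + 4)*(k^2 + 7*k + 12) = (k + 4)^2*(k + 3)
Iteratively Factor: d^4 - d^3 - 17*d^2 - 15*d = (d + 3)*(d^3 - 4*d^2 - 5*d) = d*(d + 3)*(d^2 - 4*d - 5) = d*(d + 1)*(d + 3)*(d - 5)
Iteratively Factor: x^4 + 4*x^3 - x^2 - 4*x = (x + 1)*(x^3 + 3*x^2 - 4*x) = x*(x + 1)*(x^2 + 3*x - 4) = x*(x - 1)*(x + 1)*(x + 4)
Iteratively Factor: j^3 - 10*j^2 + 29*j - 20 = (j - 1)*(j^2 - 9*j + 20) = (j - 5)*(j - 1)*(j - 4)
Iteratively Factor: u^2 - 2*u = (u)*(u - 2)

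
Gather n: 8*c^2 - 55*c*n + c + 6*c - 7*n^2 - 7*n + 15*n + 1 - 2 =8*c^2 + 7*c - 7*n^2 + n*(8 - 55*c) - 1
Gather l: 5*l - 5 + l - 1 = 6*l - 6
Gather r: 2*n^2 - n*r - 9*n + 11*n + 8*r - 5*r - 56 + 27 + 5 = 2*n^2 + 2*n + r*(3 - n) - 24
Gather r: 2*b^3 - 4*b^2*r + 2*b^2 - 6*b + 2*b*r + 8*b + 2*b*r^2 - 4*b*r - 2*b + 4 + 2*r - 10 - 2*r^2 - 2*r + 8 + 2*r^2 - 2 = 2*b^3 + 2*b^2 + 2*b*r^2 + r*(-4*b^2 - 2*b)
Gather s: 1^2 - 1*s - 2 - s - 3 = -2*s - 4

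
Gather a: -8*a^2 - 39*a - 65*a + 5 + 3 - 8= -8*a^2 - 104*a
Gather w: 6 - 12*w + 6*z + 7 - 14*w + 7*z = -26*w + 13*z + 13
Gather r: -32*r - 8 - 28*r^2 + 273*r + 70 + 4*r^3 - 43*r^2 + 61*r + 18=4*r^3 - 71*r^2 + 302*r + 80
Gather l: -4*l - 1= -4*l - 1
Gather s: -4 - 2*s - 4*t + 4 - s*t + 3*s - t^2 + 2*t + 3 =s*(1 - t) - t^2 - 2*t + 3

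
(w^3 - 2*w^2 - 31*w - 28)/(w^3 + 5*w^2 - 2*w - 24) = (w^2 - 6*w - 7)/(w^2 + w - 6)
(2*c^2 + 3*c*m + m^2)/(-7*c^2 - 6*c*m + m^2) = (-2*c - m)/(7*c - m)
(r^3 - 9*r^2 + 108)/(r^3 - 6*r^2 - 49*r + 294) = (r^2 - 3*r - 18)/(r^2 - 49)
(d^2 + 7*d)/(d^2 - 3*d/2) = 2*(d + 7)/(2*d - 3)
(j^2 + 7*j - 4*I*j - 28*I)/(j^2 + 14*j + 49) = (j - 4*I)/(j + 7)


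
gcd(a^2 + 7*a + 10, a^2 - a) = 1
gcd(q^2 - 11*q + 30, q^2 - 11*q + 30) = q^2 - 11*q + 30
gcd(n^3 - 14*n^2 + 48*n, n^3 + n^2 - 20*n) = n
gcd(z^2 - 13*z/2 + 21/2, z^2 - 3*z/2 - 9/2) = z - 3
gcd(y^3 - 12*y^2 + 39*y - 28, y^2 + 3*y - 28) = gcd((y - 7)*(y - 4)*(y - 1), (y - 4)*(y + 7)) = y - 4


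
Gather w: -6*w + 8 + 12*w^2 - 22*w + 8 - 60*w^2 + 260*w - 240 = -48*w^2 + 232*w - 224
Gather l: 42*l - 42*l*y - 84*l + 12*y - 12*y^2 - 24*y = l*(-42*y - 42) - 12*y^2 - 12*y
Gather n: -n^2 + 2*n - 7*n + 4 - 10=-n^2 - 5*n - 6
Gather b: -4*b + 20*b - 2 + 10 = 16*b + 8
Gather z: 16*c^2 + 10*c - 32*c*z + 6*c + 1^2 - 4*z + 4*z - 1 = 16*c^2 - 32*c*z + 16*c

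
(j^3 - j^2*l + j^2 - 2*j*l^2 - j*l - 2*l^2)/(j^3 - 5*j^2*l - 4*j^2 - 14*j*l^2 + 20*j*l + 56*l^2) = (j^3 - j^2*l + j^2 - 2*j*l^2 - j*l - 2*l^2)/(j^3 - 5*j^2*l - 4*j^2 - 14*j*l^2 + 20*j*l + 56*l^2)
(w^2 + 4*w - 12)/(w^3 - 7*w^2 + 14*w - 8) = (w + 6)/(w^2 - 5*w + 4)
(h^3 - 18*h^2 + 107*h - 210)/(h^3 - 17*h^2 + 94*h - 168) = (h - 5)/(h - 4)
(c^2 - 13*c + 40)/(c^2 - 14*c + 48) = (c - 5)/(c - 6)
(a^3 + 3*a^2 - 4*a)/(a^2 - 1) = a*(a + 4)/(a + 1)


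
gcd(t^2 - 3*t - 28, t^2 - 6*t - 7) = t - 7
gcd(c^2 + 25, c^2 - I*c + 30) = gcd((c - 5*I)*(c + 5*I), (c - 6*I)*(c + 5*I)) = c + 5*I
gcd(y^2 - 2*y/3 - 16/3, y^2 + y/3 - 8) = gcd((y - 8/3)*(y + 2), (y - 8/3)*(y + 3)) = y - 8/3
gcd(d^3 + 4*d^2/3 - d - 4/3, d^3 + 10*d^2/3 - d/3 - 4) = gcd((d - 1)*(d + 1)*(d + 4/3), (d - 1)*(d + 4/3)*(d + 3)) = d^2 + d/3 - 4/3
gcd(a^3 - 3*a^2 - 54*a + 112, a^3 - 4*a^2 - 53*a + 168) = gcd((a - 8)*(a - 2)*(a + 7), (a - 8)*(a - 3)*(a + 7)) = a^2 - a - 56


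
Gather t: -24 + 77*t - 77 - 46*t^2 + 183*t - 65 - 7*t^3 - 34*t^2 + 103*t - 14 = -7*t^3 - 80*t^2 + 363*t - 180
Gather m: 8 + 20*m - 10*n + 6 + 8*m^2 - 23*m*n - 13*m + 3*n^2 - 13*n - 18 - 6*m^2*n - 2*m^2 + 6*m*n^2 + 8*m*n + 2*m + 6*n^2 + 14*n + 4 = m^2*(6 - 6*n) + m*(6*n^2 - 15*n + 9) + 9*n^2 - 9*n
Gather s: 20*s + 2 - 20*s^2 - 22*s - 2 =-20*s^2 - 2*s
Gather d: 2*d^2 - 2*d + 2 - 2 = 2*d^2 - 2*d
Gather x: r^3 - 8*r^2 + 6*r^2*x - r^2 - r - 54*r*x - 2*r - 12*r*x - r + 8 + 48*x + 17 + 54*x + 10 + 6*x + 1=r^3 - 9*r^2 - 4*r + x*(6*r^2 - 66*r + 108) + 36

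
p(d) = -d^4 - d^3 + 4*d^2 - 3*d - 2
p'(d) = -4*d^3 - 3*d^2 + 8*d - 3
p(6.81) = -2303.49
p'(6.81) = -1350.93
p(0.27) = -2.54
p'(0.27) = -1.14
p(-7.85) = -3045.56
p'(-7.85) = 1684.28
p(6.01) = -1397.29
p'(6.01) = -931.61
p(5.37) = -889.18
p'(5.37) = -665.97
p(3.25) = -115.39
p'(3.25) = -146.00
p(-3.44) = -43.67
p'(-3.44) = 96.81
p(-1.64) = 10.86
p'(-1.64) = -6.55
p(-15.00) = -46307.00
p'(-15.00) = 12702.00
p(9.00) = -6995.00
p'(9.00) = -3090.00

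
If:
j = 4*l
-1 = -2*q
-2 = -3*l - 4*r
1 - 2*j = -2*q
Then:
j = 1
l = 1/4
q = 1/2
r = 5/16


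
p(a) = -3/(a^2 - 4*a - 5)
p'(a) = -3*(4 - 2*a)/(a^2 - 4*a - 5)^2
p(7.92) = -0.12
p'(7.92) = 0.05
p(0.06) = 0.57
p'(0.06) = -0.42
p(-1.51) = -0.90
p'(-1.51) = -1.91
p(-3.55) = -0.14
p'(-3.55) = -0.07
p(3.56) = 0.46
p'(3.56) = 0.22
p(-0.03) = 0.61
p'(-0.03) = -0.51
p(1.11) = 0.37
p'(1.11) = -0.08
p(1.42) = 0.35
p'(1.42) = -0.05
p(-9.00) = -0.03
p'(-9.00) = -0.00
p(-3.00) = -0.19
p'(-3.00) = -0.12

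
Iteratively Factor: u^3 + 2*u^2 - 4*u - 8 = (u - 2)*(u^2 + 4*u + 4) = (u - 2)*(u + 2)*(u + 2)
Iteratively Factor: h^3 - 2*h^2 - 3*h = (h - 3)*(h^2 + h) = h*(h - 3)*(h + 1)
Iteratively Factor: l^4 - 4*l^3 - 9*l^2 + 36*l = (l)*(l^3 - 4*l^2 - 9*l + 36) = l*(l + 3)*(l^2 - 7*l + 12) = l*(l - 4)*(l + 3)*(l - 3)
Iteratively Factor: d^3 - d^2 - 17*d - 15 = (d - 5)*(d^2 + 4*d + 3) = (d - 5)*(d + 3)*(d + 1)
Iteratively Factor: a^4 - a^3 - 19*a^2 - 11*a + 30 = (a - 5)*(a^3 + 4*a^2 + a - 6) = (a - 5)*(a + 2)*(a^2 + 2*a - 3) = (a - 5)*(a - 1)*(a + 2)*(a + 3)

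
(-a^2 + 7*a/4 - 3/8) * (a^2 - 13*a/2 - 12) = -a^4 + 33*a^3/4 + a^2/4 - 297*a/16 + 9/2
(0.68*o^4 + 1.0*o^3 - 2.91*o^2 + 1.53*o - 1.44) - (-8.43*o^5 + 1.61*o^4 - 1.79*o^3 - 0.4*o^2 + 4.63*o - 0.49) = 8.43*o^5 - 0.93*o^4 + 2.79*o^3 - 2.51*o^2 - 3.1*o - 0.95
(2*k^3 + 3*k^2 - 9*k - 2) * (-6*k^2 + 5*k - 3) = -12*k^5 - 8*k^4 + 63*k^3 - 42*k^2 + 17*k + 6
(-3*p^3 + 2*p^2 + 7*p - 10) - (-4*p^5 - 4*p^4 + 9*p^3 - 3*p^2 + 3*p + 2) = 4*p^5 + 4*p^4 - 12*p^3 + 5*p^2 + 4*p - 12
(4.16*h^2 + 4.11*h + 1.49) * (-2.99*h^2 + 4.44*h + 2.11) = -12.4384*h^4 + 6.1815*h^3 + 22.5709*h^2 + 15.2877*h + 3.1439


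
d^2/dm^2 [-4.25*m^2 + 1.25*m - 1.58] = -8.50000000000000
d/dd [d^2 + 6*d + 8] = 2*d + 6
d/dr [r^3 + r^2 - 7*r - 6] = 3*r^2 + 2*r - 7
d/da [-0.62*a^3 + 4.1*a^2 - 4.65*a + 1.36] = -1.86*a^2 + 8.2*a - 4.65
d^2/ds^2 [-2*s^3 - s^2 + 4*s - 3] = -12*s - 2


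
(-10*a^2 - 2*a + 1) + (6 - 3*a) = -10*a^2 - 5*a + 7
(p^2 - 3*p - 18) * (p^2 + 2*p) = p^4 - p^3 - 24*p^2 - 36*p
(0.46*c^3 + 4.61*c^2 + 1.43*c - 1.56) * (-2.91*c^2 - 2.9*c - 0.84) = -1.3386*c^5 - 14.7491*c^4 - 17.9167*c^3 - 3.4798*c^2 + 3.3228*c + 1.3104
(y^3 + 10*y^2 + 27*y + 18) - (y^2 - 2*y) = y^3 + 9*y^2 + 29*y + 18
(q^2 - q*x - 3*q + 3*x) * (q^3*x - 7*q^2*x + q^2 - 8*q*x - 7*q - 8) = q^5*x - q^4*x^2 - 10*q^4*x + q^4 + 10*q^3*x^2 + 12*q^3*x - 10*q^3 - 13*q^2*x^2 + 34*q^2*x + 13*q^2 - 24*q*x^2 - 13*q*x + 24*q - 24*x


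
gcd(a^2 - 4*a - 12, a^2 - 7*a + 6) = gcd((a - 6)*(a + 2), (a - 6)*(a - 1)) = a - 6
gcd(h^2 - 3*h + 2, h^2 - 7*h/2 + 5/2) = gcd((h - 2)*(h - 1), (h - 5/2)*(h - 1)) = h - 1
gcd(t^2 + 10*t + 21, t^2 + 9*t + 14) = t + 7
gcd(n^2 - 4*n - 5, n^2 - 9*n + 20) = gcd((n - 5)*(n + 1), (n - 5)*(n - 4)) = n - 5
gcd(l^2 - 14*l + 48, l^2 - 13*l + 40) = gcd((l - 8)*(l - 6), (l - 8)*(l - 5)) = l - 8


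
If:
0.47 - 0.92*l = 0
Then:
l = 0.51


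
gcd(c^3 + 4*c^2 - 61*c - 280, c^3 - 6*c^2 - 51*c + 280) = c^2 - c - 56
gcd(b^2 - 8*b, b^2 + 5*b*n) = b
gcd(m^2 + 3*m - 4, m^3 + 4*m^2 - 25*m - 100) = m + 4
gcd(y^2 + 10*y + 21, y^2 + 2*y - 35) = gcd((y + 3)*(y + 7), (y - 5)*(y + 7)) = y + 7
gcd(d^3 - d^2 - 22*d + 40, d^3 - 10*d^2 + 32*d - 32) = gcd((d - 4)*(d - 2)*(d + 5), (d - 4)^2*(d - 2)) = d^2 - 6*d + 8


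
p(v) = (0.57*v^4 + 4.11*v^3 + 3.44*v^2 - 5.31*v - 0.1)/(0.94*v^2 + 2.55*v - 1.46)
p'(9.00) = 13.60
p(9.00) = 71.36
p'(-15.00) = -15.51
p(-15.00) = 92.20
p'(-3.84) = -17.87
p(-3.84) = -14.48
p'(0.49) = 20527.37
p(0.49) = -89.48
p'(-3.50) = -73.71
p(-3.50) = -26.60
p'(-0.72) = 1.06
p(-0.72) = -1.47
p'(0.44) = 192.18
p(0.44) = 8.97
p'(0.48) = 12493.39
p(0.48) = 70.61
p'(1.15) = 4.67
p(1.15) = 2.06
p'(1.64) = 4.73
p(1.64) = 4.32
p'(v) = (-1.88*v - 2.55)*(0.57*v^4 + 4.11*v^3 + 3.44*v^2 - 5.31*v - 0.1)/(0.94*v^2 + 2.55*v - 1.46)^2 + (2.28*v^3 + 12.33*v^2 + 6.88*v - 5.31)/(0.94*v^2 + 2.55*v - 1.46)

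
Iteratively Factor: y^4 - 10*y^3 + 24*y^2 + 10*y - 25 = (y - 5)*(y^3 - 5*y^2 - y + 5) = (y - 5)^2*(y^2 - 1) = (y - 5)^2*(y + 1)*(y - 1)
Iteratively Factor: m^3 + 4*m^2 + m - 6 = (m + 3)*(m^2 + m - 2) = (m - 1)*(m + 3)*(m + 2)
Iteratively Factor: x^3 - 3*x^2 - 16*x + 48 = (x - 4)*(x^2 + x - 12) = (x - 4)*(x + 4)*(x - 3)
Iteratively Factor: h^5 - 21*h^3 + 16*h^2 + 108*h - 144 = (h + 4)*(h^4 - 4*h^3 - 5*h^2 + 36*h - 36) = (h + 3)*(h + 4)*(h^3 - 7*h^2 + 16*h - 12) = (h - 2)*(h + 3)*(h + 4)*(h^2 - 5*h + 6) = (h - 3)*(h - 2)*(h + 3)*(h + 4)*(h - 2)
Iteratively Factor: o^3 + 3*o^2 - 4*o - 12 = (o + 3)*(o^2 - 4) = (o - 2)*(o + 3)*(o + 2)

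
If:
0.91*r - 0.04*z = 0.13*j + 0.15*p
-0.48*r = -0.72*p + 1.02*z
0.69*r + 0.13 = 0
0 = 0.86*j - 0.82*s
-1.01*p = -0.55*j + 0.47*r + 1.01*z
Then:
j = -0.94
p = -0.30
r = -0.19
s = -0.98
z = -0.12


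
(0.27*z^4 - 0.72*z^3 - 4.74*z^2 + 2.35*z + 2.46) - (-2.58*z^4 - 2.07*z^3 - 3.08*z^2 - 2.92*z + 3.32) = 2.85*z^4 + 1.35*z^3 - 1.66*z^2 + 5.27*z - 0.86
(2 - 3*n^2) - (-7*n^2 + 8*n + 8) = 4*n^2 - 8*n - 6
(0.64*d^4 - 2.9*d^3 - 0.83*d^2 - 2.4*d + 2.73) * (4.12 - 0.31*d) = -0.1984*d^5 + 3.5358*d^4 - 11.6907*d^3 - 2.6756*d^2 - 10.7343*d + 11.2476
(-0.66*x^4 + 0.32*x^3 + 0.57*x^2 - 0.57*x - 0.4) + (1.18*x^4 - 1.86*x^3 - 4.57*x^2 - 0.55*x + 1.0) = 0.52*x^4 - 1.54*x^3 - 4.0*x^2 - 1.12*x + 0.6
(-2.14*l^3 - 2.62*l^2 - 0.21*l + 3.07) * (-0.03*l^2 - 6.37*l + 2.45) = 0.0642*l^5 + 13.7104*l^4 + 11.4527*l^3 - 5.1734*l^2 - 20.0704*l + 7.5215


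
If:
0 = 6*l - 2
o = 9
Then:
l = 1/3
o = 9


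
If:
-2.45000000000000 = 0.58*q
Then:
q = -4.22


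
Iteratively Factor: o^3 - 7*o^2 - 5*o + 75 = (o - 5)*(o^2 - 2*o - 15) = (o - 5)*(o + 3)*(o - 5)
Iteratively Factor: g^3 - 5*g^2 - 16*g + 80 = (g - 5)*(g^2 - 16) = (g - 5)*(g + 4)*(g - 4)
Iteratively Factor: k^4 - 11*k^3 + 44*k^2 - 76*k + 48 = (k - 2)*(k^3 - 9*k^2 + 26*k - 24) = (k - 2)^2*(k^2 - 7*k + 12) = (k - 3)*(k - 2)^2*(k - 4)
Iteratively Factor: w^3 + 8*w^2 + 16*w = (w)*(w^2 + 8*w + 16) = w*(w + 4)*(w + 4)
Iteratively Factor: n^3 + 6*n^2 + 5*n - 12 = (n + 3)*(n^2 + 3*n - 4) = (n - 1)*(n + 3)*(n + 4)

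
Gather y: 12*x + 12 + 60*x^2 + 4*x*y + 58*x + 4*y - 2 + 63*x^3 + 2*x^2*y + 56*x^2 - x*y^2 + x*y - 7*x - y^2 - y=63*x^3 + 116*x^2 + 63*x + y^2*(-x - 1) + y*(2*x^2 + 5*x + 3) + 10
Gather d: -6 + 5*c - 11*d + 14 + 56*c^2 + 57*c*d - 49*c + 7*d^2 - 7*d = 56*c^2 - 44*c + 7*d^2 + d*(57*c - 18) + 8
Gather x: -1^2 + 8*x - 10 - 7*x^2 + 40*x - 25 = -7*x^2 + 48*x - 36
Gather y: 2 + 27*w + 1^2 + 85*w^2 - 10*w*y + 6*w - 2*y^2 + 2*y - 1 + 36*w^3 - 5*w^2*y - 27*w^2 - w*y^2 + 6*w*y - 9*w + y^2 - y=36*w^3 + 58*w^2 + 24*w + y^2*(-w - 1) + y*(-5*w^2 - 4*w + 1) + 2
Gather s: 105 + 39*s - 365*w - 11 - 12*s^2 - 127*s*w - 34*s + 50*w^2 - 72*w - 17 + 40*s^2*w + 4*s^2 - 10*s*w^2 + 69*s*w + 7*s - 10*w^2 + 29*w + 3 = s^2*(40*w - 8) + s*(-10*w^2 - 58*w + 12) + 40*w^2 - 408*w + 80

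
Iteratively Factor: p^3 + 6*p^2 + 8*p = (p + 4)*(p^2 + 2*p) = p*(p + 4)*(p + 2)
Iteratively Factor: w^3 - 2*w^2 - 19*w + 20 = (w + 4)*(w^2 - 6*w + 5) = (w - 5)*(w + 4)*(w - 1)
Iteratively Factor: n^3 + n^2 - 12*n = (n - 3)*(n^2 + 4*n) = (n - 3)*(n + 4)*(n)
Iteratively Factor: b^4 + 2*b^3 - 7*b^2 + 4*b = (b + 4)*(b^3 - 2*b^2 + b) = b*(b + 4)*(b^2 - 2*b + 1) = b*(b - 1)*(b + 4)*(b - 1)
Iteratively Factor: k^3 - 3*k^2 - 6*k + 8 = (k + 2)*(k^2 - 5*k + 4) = (k - 4)*(k + 2)*(k - 1)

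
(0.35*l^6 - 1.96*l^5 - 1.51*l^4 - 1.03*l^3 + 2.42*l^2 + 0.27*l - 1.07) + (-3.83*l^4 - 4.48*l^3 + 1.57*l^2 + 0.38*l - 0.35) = 0.35*l^6 - 1.96*l^5 - 5.34*l^4 - 5.51*l^3 + 3.99*l^2 + 0.65*l - 1.42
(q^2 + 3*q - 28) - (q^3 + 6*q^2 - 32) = -q^3 - 5*q^2 + 3*q + 4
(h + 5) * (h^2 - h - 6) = h^3 + 4*h^2 - 11*h - 30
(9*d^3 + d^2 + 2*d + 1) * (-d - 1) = -9*d^4 - 10*d^3 - 3*d^2 - 3*d - 1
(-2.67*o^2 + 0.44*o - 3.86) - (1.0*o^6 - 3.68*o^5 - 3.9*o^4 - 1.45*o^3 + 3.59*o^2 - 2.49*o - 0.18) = -1.0*o^6 + 3.68*o^5 + 3.9*o^4 + 1.45*o^3 - 6.26*o^2 + 2.93*o - 3.68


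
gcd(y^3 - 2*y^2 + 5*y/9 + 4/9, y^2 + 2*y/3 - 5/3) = y - 1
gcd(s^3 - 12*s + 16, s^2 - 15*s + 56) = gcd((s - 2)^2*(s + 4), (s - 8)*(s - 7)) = 1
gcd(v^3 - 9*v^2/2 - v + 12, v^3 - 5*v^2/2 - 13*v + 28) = v^2 - 6*v + 8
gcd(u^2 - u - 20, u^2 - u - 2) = 1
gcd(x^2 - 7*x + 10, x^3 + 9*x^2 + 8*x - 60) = x - 2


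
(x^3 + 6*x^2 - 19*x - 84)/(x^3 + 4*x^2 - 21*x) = (x^2 - x - 12)/(x*(x - 3))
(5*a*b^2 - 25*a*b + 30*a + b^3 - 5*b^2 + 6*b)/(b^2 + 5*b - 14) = (5*a*b - 15*a + b^2 - 3*b)/(b + 7)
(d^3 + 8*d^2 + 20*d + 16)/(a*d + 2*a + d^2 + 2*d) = (d^2 + 6*d + 8)/(a + d)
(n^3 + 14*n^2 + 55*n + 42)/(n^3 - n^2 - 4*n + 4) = (n^3 + 14*n^2 + 55*n + 42)/(n^3 - n^2 - 4*n + 4)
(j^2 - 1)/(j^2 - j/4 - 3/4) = 4*(j + 1)/(4*j + 3)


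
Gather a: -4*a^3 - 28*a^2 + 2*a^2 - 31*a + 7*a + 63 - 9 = -4*a^3 - 26*a^2 - 24*a + 54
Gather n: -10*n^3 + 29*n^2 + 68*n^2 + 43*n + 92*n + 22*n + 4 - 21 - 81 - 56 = -10*n^3 + 97*n^2 + 157*n - 154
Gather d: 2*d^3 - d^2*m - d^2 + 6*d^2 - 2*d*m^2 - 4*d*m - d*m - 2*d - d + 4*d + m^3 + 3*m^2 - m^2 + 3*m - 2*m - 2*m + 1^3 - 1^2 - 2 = 2*d^3 + d^2*(5 - m) + d*(-2*m^2 - 5*m + 1) + m^3 + 2*m^2 - m - 2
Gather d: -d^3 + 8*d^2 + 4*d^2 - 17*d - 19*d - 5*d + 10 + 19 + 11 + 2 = -d^3 + 12*d^2 - 41*d + 42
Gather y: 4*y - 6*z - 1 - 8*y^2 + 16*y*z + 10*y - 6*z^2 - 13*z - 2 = -8*y^2 + y*(16*z + 14) - 6*z^2 - 19*z - 3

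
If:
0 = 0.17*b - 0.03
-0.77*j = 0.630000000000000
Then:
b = 0.18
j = -0.82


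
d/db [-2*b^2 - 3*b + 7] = -4*b - 3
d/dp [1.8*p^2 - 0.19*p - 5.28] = 3.6*p - 0.19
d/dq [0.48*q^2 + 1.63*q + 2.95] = 0.96*q + 1.63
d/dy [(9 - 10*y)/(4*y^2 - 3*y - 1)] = (40*y^2 - 72*y + 37)/(16*y^4 - 24*y^3 + y^2 + 6*y + 1)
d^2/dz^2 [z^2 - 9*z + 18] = 2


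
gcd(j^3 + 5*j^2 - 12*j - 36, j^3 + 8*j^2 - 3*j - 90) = j^2 + 3*j - 18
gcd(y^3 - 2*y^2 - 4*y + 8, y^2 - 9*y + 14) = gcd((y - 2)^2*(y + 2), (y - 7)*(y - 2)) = y - 2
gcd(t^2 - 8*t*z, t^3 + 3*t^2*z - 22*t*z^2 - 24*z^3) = 1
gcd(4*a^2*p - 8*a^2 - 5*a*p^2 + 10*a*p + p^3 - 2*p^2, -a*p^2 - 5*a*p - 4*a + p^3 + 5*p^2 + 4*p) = -a + p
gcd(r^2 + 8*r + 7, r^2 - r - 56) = r + 7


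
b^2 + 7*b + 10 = (b + 2)*(b + 5)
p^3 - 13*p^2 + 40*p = p*(p - 8)*(p - 5)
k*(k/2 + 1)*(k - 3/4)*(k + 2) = k^4/2 + 13*k^3/8 + k^2/2 - 3*k/2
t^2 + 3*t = t*(t + 3)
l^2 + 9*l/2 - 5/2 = (l - 1/2)*(l + 5)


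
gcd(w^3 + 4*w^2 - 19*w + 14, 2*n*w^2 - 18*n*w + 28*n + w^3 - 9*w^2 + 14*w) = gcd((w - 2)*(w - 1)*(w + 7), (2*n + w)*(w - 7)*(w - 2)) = w - 2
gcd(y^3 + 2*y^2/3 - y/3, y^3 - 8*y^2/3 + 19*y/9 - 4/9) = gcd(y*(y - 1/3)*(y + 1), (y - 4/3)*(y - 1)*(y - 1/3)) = y - 1/3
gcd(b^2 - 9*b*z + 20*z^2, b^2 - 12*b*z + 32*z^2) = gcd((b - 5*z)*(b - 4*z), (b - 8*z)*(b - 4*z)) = -b + 4*z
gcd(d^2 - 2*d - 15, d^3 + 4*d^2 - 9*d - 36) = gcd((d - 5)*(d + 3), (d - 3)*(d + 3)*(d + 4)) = d + 3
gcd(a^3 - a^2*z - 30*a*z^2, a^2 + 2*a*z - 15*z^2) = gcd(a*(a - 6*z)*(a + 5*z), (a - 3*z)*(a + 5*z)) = a + 5*z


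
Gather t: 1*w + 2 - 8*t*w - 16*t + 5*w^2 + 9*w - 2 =t*(-8*w - 16) + 5*w^2 + 10*w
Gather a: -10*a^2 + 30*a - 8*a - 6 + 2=-10*a^2 + 22*a - 4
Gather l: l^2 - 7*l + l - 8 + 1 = l^2 - 6*l - 7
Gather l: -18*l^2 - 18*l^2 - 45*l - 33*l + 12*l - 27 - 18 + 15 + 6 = -36*l^2 - 66*l - 24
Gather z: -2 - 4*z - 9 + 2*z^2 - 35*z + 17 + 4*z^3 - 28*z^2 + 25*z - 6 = 4*z^3 - 26*z^2 - 14*z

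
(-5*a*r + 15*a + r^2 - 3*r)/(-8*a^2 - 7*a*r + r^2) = (5*a*r - 15*a - r^2 + 3*r)/(8*a^2 + 7*a*r - r^2)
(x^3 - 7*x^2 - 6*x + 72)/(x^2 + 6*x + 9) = (x^2 - 10*x + 24)/(x + 3)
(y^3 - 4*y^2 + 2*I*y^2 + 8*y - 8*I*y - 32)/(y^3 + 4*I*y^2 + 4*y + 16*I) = (y - 4)/(y + 2*I)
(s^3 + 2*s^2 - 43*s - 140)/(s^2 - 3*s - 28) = s + 5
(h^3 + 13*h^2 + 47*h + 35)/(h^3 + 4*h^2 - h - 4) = (h^2 + 12*h + 35)/(h^2 + 3*h - 4)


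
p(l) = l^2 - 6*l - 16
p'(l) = 2*l - 6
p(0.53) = -18.90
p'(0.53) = -4.94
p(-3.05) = 11.60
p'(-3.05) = -12.10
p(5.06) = -20.76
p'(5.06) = 4.12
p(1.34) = -22.24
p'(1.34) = -3.32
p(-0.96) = -9.32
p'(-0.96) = -7.92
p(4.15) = -23.68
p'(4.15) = 2.30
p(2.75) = -24.94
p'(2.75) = -0.50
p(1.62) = -23.10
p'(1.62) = -2.76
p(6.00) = -16.00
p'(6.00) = 6.00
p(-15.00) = 299.00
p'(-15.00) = -36.00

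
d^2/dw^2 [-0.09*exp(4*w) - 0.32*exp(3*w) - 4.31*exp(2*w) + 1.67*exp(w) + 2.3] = (-1.44*exp(3*w) - 2.88*exp(2*w) - 17.24*exp(w) + 1.67)*exp(w)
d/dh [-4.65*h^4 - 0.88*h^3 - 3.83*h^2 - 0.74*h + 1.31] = -18.6*h^3 - 2.64*h^2 - 7.66*h - 0.74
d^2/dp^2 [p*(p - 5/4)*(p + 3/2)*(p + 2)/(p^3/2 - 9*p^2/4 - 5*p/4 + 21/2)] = 63*(16*p^3 - 108*p^2 + 198*p - 51)/(8*p^6 - 156*p^5 + 1266*p^4 - 5473*p^3 + 13293*p^2 - 17199*p + 9261)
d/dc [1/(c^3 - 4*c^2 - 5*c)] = (-3*c^2 + 8*c + 5)/(c^2*(-c^2 + 4*c + 5)^2)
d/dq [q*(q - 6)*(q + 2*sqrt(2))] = 3*q^2 - 12*q + 4*sqrt(2)*q - 12*sqrt(2)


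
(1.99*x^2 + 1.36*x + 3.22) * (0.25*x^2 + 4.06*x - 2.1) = 0.4975*x^4 + 8.4194*x^3 + 2.1476*x^2 + 10.2172*x - 6.762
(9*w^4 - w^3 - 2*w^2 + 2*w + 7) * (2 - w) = -9*w^5 + 19*w^4 - 6*w^2 - 3*w + 14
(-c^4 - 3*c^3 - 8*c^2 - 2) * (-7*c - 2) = 7*c^5 + 23*c^4 + 62*c^3 + 16*c^2 + 14*c + 4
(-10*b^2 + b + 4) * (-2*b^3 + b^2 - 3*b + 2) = 20*b^5 - 12*b^4 + 23*b^3 - 19*b^2 - 10*b + 8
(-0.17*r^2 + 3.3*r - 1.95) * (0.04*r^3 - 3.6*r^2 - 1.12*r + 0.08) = -0.0068*r^5 + 0.744*r^4 - 11.7676*r^3 + 3.3104*r^2 + 2.448*r - 0.156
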